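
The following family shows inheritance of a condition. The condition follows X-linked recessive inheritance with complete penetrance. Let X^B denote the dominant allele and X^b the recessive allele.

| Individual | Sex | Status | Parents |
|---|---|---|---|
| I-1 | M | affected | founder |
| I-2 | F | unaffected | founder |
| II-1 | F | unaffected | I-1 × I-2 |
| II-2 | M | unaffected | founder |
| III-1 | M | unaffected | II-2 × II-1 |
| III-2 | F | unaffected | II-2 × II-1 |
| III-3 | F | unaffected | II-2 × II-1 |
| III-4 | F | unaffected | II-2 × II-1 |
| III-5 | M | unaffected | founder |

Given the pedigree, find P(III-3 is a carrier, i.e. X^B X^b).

II-2 is unaffected, so II-2 is X^B Y.
II-1 is unaffected so carries B and received b from I-1 (X^b Y), so II-1 is X^B X^b.
Their cross gives offspring ratios 1/2 X^B X^B : 1/2 X^B X^b. Conditioning on III-3 being unaffected, P(X^B X^b) = 1/2 / 1 = 1/2.

1/2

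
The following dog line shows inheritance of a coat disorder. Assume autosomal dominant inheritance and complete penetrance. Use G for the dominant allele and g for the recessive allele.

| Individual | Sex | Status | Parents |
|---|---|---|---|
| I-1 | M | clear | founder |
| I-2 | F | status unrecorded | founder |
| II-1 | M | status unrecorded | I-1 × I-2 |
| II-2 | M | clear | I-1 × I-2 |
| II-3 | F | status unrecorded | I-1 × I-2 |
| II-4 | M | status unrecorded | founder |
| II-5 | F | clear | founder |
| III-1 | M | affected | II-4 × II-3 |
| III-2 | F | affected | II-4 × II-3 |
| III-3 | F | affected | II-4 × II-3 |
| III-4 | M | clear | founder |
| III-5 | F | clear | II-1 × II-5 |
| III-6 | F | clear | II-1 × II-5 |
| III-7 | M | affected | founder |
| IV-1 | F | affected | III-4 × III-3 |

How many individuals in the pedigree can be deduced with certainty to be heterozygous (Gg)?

Obligate heterozygotes: IV-1 is affected so carries G and received g from III-4 (gg), so IV-1 is Gg.
Every other individual is either homozygous by phenotype or has at least one consistent homozygous assignment, so the count is 1.

1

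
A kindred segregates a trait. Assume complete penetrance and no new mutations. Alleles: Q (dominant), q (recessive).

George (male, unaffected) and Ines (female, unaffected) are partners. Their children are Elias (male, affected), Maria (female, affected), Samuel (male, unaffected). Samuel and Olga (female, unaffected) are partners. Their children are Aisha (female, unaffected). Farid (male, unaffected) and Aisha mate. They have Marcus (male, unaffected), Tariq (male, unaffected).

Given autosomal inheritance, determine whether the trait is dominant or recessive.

George and Ines are both unaffected yet have an affected child Elias. Under dominance, an affected child requires at least one affected parent, so the trait cannot be dominant.

recessive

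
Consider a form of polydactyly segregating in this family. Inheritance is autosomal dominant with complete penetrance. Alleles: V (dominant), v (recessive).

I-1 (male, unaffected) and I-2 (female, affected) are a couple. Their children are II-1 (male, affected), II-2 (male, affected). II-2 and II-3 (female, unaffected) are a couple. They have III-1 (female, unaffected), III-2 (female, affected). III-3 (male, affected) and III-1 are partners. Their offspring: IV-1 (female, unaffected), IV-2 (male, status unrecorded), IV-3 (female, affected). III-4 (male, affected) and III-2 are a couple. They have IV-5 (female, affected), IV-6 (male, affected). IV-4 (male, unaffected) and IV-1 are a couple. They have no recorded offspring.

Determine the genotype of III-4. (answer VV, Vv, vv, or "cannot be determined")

III-4's phenotype allows VV or Vv, and no parent or child forces a single allele at both positions; consistent genotype assignments exist with III-4 as VV or Vv.

cannot be determined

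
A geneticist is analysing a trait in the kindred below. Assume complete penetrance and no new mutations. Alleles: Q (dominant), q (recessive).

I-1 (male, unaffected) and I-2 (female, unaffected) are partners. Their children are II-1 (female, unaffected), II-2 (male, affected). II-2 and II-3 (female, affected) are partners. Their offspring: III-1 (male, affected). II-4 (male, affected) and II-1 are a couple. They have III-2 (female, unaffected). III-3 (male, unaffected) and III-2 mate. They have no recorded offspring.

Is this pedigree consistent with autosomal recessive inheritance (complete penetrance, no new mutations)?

Yes

A consistent assignment under autosomal recessive exists: I-1 Qq, I-2 Qq, II-1 QQ, II-2 qq, II-3 qq, II-4 qq, III-1 qq, III-2 Qq, III-3 QQ.
In this assignment every recorded phenotype matches its genotype and every non-founder's genotype is obtainable from its parents' genotypes, so the pedigree is consistent.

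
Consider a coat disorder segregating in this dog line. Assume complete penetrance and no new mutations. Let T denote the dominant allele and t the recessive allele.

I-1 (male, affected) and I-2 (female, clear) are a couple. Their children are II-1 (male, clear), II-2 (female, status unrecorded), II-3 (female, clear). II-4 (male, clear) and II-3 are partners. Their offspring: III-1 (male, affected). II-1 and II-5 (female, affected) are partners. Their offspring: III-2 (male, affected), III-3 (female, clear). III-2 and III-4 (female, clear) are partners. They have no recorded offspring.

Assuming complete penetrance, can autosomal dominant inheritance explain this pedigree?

No

Under autosomal dominant, III-1 (affected, male) cannot arise from II-4 (clear) × II-3 (clear).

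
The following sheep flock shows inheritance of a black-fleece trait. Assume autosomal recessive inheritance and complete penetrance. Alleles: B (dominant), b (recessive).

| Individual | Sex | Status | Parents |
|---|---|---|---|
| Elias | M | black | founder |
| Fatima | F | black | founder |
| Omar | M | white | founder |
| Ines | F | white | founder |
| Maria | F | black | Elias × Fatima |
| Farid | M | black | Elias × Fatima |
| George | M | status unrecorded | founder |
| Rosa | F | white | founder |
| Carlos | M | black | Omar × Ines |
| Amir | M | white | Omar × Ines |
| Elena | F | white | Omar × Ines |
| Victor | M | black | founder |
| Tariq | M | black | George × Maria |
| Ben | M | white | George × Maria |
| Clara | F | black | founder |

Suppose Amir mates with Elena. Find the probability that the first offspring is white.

Omar is white so carries B and passed b to Carlos (bb), so Omar is Bb.
Ines is white so carries B and passed b to Carlos (bb), so Ines is Bb.
Amir is a white offspring of Omar (Bb) × Ines (Bb), whose cross gives 1/4 BB : 1/2 Bb : 1/4 bb; conditioning on being white, Amir is BB with probability 1/3, Bb with probability 2/3.
Elena is a white offspring of Omar (Bb) × Ines (Bb), whose cross gives 1/4 BB : 1/2 Bb : 1/4 bb; conditioning on being white, Elena is BB with probability 1/3, Bb with probability 2/3.
Summing over parental genotype combinations, P(offspring is white) = 1/9·1 + 2/9·1 + 2/9·1 + 4/9·3/4 = 8/9.

8/9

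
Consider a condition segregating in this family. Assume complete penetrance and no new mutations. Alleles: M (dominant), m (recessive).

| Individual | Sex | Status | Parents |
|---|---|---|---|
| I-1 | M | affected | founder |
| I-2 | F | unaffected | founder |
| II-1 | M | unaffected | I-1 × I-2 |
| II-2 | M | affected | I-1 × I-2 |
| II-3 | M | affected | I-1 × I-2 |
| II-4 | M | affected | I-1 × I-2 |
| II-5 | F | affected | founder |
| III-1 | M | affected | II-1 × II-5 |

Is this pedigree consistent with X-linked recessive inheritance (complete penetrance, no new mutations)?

Yes

A consistent assignment under X-linked recessive exists: I-1 X^m Y, I-2 X^M X^m, II-1 X^M Y, II-2 X^m Y, II-3 X^m Y, II-4 X^m Y, II-5 X^m X^m, III-1 X^m Y.
In this assignment every recorded phenotype matches its genotype and every non-founder's genotype is obtainable from its parents' genotypes, so the pedigree is consistent.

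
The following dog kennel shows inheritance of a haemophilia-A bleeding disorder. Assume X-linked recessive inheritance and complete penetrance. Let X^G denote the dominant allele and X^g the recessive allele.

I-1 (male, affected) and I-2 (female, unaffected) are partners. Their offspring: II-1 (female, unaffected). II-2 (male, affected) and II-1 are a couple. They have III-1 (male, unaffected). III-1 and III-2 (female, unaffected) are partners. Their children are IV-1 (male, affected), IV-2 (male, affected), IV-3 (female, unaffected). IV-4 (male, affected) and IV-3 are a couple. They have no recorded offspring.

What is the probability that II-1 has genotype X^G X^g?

1

II-1 is unaffected so carries G and received g from I-1 (X^g Y), so II-1 is X^G X^g, giving P(X^G X^g) = 1.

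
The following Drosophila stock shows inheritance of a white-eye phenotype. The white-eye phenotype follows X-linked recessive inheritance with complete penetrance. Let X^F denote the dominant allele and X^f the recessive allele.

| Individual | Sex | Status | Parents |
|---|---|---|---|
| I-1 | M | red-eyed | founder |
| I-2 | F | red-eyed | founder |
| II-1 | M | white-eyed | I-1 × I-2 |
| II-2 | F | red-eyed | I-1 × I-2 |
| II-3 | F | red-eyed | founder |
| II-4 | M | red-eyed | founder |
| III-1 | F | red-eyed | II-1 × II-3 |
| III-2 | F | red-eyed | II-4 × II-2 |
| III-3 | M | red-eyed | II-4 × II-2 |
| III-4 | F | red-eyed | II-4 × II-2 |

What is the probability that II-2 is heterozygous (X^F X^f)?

1/3

I-1 is red-eyed, so I-1 is X^F Y.
I-2 is red-eyed so carries F and passed f to II-1 (X^f Y), so I-2 is X^F X^f.
Their cross gives offspring ratios 1/2 X^F X^F : 1/2 X^F X^f. Conditioning on II-2 being red-eyed, P(X^F X^f) = 1/2 / 1 = 1/2 before taking II-2's own offspring into account.
II-4 is red-eyed, so II-4 is X^F Y.
Now use II-2's offspring. Probability of each recorded status — red-eyed son III-3: 1/2 if II-2 is X^F X^f, 1 if X^F X^F. (III-2, III-4: equally likely either way, so uninformative.)
Bayes: P(X^F X^f) = 1/2·1/2 / (1/2·1/2 + 1/2·1) = 1/3.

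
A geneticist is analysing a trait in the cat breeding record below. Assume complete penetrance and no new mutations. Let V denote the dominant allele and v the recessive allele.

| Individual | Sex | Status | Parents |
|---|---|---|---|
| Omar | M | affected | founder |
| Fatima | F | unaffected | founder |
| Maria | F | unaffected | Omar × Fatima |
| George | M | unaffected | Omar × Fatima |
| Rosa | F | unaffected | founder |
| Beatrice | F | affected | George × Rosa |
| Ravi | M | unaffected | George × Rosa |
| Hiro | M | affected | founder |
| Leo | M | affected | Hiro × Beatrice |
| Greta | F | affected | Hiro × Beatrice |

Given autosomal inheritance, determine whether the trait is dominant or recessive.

recessive

George and Rosa are both unaffected yet have an affected child Beatrice. Under dominance, an affected child requires at least one affected parent, so the trait cannot be dominant.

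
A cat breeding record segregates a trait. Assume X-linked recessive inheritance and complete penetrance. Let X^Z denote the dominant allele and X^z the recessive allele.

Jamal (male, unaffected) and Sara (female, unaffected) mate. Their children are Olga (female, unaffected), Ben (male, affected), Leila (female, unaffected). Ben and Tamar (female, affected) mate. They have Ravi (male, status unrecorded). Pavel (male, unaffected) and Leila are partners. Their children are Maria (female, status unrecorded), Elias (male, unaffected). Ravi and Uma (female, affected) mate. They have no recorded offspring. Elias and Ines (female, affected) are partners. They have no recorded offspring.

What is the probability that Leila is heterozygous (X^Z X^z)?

1/3

Jamal is unaffected, so Jamal is X^Z Y.
Sara is unaffected so carries Z and passed z to Ben (X^z Y), so Sara is X^Z X^z.
Their cross gives offspring ratios 1/2 X^Z X^Z : 1/2 X^Z X^z. Conditioning on Leila being unaffected, P(X^Z X^z) = 1/2 / 1 = 1/2 before taking Leila's own offspring into account.
Pavel is unaffected, so Pavel is X^Z Y.
Now use Leila's offspring. Probability of each recorded status — unaffected son Elias: 1/2 if Leila is X^Z X^z, 1 if X^Z X^Z. (Maria: equally likely either way, so uninformative.)
Bayes: P(X^Z X^z) = 1/2·1/2 / (1/2·1/2 + 1/2·1) = 1/3.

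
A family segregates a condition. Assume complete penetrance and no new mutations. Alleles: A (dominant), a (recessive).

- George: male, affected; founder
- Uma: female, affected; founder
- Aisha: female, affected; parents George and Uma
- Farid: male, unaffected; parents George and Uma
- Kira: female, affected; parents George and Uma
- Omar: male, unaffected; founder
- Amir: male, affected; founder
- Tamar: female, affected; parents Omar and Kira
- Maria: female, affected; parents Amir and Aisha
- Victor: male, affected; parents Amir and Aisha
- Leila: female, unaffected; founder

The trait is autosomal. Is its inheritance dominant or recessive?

George and Uma are both affected yet have an unaffected child Farid. Under a recessive model two affected parents are homozygous and every child would be affected, so the trait cannot be recessive.

dominant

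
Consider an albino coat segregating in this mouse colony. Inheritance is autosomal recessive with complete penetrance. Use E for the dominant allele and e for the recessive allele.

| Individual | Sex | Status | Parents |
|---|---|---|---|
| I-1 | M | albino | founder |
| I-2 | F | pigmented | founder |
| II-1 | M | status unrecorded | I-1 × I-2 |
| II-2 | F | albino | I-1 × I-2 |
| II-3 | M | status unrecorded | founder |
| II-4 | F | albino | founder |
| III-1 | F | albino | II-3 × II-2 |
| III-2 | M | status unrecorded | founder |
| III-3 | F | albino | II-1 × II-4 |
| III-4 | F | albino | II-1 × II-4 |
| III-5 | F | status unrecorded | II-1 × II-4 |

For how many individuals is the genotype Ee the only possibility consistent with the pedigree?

Obligate heterozygotes: I-2 is pigmented so carries E and passed e to II-2 (ee), so I-2 is Ee.
Every other individual is either homozygous by phenotype or has at least one consistent homozygous assignment, so the count is 1.

1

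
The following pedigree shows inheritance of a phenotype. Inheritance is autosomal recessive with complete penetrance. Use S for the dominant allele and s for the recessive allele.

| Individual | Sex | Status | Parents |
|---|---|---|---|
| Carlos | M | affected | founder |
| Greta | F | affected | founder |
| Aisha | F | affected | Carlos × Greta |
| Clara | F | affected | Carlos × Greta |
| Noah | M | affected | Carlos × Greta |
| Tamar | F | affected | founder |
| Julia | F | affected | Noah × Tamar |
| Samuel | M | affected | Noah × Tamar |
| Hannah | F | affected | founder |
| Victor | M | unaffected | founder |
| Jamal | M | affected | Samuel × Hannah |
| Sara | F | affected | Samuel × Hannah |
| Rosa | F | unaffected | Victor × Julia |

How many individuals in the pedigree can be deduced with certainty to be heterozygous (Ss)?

1

Obligate heterozygotes: Rosa is unaffected so carries S and received s from Julia (ss), so Rosa is Ss.
Every other individual is either homozygous by phenotype or has at least one consistent homozygous assignment, so the count is 1.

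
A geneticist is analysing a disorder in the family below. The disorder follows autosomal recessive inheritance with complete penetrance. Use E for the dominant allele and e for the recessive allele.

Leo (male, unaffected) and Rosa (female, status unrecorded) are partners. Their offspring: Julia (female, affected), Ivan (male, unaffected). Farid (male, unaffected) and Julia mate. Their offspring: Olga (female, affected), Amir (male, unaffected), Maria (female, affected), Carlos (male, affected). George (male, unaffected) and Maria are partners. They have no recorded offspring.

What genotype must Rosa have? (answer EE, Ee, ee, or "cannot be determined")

Rosa's phenotype is unrecorded, and no parent or child forces a single allele at both positions; consistent genotype assignments exist with Rosa as Ee or ee.

cannot be determined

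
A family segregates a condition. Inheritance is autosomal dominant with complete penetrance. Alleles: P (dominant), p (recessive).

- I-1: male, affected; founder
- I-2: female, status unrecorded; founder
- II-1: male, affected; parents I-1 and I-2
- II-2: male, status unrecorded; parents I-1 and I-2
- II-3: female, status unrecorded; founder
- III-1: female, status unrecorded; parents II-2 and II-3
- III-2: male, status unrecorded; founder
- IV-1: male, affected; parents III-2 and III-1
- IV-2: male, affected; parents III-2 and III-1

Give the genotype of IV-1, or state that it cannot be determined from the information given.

IV-1's phenotype allows PP or Pp, and no parent or child forces a single allele at both positions; consistent genotype assignments exist with IV-1 as PP or Pp.

cannot be determined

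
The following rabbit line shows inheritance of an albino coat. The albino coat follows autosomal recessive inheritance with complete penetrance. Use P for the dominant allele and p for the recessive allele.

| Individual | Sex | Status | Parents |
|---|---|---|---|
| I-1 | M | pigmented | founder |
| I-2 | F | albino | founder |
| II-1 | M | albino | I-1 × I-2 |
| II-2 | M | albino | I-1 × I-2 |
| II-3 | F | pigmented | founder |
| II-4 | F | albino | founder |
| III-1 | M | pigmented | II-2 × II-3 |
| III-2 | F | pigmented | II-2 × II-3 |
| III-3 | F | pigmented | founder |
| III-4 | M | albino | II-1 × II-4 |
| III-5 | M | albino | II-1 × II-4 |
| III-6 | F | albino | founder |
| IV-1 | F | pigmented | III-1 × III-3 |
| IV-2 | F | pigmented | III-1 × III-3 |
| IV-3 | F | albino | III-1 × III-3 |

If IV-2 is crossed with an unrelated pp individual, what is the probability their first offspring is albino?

III-1 is pigmented so carries P and received p from II-2 (pp), so III-1 is Pp.
III-3 is pigmented so carries P and passed p to IV-3 (pp), so III-3 is Pp.
IV-2 is a pigmented offspring of III-1 (Pp) × III-3 (Pp), whose cross gives 1/4 PP : 1/2 Pp : 1/4 pp; conditioning on being pigmented, IV-2 is PP with probability 1/3, Pp with probability 2/3.
Summing over parental genotype combinations, P(offspring is albino) = 2/3·1/2 = 1/3.

1/3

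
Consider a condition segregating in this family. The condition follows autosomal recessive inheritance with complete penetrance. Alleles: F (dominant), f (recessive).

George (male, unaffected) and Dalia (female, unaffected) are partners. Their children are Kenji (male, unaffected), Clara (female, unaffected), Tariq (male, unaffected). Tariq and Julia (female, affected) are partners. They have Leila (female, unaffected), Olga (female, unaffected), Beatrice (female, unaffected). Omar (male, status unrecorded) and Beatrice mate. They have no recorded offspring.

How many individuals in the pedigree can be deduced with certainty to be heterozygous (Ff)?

Obligate heterozygotes: Leila is unaffected so carries F and received f from Julia (ff), so Leila is Ff; Olga is unaffected so carries F and received f from Julia (ff), so Olga is Ff; Beatrice is unaffected so carries F and received f from Julia (ff), so Beatrice is Ff.
Every other individual is either homozygous by phenotype or has at least one consistent homozygous assignment, so the count is 3.

3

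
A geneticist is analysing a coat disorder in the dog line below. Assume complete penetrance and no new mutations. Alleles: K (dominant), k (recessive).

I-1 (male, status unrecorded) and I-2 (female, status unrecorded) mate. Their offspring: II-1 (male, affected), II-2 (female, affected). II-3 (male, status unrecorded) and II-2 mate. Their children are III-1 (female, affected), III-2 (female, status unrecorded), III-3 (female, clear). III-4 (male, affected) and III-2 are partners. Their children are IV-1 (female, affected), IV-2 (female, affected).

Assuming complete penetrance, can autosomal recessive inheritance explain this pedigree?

A consistent assignment under autosomal recessive exists: I-1 Kk, I-2 Kk, II-1 kk, II-2 kk, II-3 Kk, III-1 kk, III-2 Kk, III-3 Kk, III-4 kk, IV-1 kk, IV-2 kk.
In this assignment every recorded phenotype matches its genotype and every non-founder's genotype is obtainable from its parents' genotypes, so the pedigree is consistent.

Yes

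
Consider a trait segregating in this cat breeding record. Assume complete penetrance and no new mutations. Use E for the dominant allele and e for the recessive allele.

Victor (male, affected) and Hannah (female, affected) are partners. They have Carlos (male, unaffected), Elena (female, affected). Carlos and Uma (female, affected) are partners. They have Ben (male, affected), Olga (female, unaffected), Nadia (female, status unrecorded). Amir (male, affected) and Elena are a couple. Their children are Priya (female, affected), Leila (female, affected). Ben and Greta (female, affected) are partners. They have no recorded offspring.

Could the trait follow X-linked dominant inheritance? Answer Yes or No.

Yes

A consistent assignment under X-linked dominant exists: Victor X^E Y, Hannah X^E X^e, Carlos X^e Y, Elena X^E X^E, Uma X^E X^e, Amir X^E Y, Ben X^E Y, Olga X^e X^e, Nadia X^E X^e, Greta X^E X^E, Priya X^E X^E, Leila X^E X^E.
In this assignment every recorded phenotype matches its genotype and every non-founder's genotype is obtainable from its parents' genotypes, so the pedigree is consistent.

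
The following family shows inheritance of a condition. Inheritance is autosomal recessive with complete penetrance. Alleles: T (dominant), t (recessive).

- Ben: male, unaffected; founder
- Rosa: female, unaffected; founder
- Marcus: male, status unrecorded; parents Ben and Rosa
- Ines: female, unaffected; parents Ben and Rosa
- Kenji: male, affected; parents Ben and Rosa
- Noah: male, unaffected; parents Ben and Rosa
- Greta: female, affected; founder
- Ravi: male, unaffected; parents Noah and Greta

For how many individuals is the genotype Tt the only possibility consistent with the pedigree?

Obligate heterozygotes: Ben is unaffected so carries T and passed t to Kenji (tt), so Ben is Tt; Rosa is unaffected so carries T and passed t to Kenji (tt), so Rosa is Tt; Ravi is unaffected so carries T and received t from Greta (tt), so Ravi is Tt.
Every other individual is either homozygous by phenotype or has at least one consistent homozygous assignment, so the count is 3.

3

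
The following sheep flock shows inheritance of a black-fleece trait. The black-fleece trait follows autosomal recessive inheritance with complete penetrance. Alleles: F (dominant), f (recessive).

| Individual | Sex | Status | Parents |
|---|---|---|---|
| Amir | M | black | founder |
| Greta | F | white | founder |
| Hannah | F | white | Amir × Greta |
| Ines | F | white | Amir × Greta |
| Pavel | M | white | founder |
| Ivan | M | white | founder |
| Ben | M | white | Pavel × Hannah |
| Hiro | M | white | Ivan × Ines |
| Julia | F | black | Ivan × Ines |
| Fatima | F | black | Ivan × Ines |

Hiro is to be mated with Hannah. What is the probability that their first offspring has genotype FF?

1/3

Ivan is white so carries F and passed f to Julia (ff), so Ivan is Ff.
Ines is white so carries F and received f from Amir (ff), so Ines is Ff.
Hiro is a white offspring of Ivan (Ff) × Ines (Ff), whose cross gives 1/4 FF : 1/2 Ff : 1/4 ff; conditioning on being white, Hiro is FF with probability 1/3, Ff with probability 2/3.
Hannah is white so carries F and received f from Amir (ff), so Hannah is Ff.
Summing over parental genotype combinations, P(offspring has genotype FF) = 1/3·1/2 + 2/3·1/4 = 1/3.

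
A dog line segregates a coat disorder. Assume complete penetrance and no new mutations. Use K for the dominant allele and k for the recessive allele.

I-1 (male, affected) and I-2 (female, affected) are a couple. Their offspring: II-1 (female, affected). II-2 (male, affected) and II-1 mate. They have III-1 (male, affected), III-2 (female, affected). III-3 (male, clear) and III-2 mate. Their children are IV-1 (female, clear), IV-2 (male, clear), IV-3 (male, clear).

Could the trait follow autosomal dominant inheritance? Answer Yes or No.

A consistent assignment under autosomal dominant exists: I-1 KK, I-2 KK, II-1 KK, II-2 Kk, III-1 KK, III-2 Kk, III-3 kk, IV-1 kk, IV-2 kk, IV-3 kk.
In this assignment every recorded phenotype matches its genotype and every non-founder's genotype is obtainable from its parents' genotypes, so the pedigree is consistent.

Yes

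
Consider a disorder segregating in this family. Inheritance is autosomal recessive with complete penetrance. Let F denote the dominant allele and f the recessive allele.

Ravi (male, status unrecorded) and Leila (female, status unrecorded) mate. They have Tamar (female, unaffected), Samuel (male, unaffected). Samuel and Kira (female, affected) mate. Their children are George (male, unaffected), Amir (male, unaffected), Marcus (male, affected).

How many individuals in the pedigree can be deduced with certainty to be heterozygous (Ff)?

Obligate heterozygotes: Samuel is unaffected so carries F and passed f to Marcus (ff), so Samuel is Ff; George is unaffected so carries F and received f from Kira (ff), so George is Ff; Amir is unaffected so carries F and received f from Kira (ff), so Amir is Ff.
Every other individual is either homozygous by phenotype or has at least one consistent homozygous assignment, so the count is 3.

3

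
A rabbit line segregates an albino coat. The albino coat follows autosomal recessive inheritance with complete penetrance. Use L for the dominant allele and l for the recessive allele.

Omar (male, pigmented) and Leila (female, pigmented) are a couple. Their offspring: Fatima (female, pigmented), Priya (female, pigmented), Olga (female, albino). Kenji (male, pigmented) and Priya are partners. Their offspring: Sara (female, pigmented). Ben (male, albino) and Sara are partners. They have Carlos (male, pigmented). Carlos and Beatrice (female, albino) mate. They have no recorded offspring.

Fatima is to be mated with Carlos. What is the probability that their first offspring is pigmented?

5/6

Omar is pigmented so carries L and passed l to Olga (ll), so Omar is Ll.
Leila is pigmented so carries L and passed l to Olga (ll), so Leila is Ll.
Fatima is a pigmented offspring of Omar (Ll) × Leila (Ll), whose cross gives 1/4 LL : 1/2 Ll : 1/4 ll; conditioning on being pigmented, Fatima is LL with probability 1/3, Ll with probability 2/3.
Carlos is pigmented so carries L and received l from Ben (ll), so Carlos is Ll.
Summing over parental genotype combinations, P(offspring is pigmented) = 1/3·1 + 2/3·3/4 = 5/6.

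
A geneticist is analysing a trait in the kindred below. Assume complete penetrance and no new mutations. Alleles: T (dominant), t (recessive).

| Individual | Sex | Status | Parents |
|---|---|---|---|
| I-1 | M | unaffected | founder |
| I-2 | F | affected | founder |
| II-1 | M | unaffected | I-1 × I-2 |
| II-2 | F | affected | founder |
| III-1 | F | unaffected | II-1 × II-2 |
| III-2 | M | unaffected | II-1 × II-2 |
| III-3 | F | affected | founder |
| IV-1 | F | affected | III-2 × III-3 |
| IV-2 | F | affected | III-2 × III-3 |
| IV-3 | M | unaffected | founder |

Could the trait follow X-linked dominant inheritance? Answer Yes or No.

Yes

A consistent assignment under X-linked dominant exists: I-1 X^t Y, I-2 X^T X^t, II-1 X^t Y, II-2 X^T X^t, III-1 X^t X^t, III-2 X^t Y, III-3 X^T X^T, IV-1 X^T X^t, IV-2 X^T X^t, IV-3 X^t Y.
In this assignment every recorded phenotype matches its genotype and every non-founder's genotype is obtainable from its parents' genotypes, so the pedigree is consistent.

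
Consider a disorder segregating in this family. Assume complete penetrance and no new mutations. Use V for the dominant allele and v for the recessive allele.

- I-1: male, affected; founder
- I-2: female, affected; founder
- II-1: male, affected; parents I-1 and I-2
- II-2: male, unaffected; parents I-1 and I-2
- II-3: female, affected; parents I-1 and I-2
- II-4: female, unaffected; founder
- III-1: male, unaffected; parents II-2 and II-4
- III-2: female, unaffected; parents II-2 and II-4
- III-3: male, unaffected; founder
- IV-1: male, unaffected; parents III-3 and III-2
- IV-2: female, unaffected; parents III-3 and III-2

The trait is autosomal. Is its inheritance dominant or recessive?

I-1 and I-2 are both affected yet have an unaffected child II-2. Under a recessive model two affected parents are homozygous and every child would be affected, so the trait cannot be recessive.

dominant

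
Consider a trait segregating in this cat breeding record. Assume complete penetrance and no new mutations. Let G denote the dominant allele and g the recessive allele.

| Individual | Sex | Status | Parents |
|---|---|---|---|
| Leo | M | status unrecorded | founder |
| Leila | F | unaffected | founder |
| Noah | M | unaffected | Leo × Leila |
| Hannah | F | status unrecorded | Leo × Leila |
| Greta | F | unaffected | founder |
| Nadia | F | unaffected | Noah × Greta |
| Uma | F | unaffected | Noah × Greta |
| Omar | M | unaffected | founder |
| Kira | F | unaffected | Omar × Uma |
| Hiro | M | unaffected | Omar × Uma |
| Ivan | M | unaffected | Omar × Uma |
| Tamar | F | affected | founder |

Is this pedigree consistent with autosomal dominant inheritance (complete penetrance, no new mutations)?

Yes

A consistent assignment under autosomal dominant exists: Leo Gg, Leila gg, Noah gg, Hannah Gg, Greta gg, Nadia gg, Uma gg, Omar gg, Kira gg, Hiro gg, Ivan gg, Tamar GG.
In this assignment every recorded phenotype matches its genotype and every non-founder's genotype is obtainable from its parents' genotypes, so the pedigree is consistent.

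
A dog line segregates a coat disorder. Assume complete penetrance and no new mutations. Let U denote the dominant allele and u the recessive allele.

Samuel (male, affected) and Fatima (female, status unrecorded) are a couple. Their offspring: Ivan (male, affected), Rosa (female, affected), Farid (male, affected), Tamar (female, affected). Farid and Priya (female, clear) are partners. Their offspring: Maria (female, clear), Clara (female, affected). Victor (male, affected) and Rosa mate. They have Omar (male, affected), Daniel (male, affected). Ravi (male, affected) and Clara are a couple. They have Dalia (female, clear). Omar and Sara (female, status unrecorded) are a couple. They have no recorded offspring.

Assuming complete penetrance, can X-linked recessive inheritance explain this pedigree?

Under X-linked recessive, Dalia (clear, female) cannot arise from Ravi (affected) × Clara (affected).

No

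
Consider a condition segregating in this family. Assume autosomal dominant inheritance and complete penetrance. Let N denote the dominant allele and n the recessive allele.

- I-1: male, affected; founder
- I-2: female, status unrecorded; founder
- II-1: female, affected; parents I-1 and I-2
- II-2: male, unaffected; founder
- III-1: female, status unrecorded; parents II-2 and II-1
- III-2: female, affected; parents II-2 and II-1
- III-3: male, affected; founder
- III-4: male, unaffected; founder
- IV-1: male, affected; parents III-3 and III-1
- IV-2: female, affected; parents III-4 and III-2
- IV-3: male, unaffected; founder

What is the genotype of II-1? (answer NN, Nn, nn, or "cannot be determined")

cannot be determined

II-1's phenotype allows NN or Nn, and no parent or child forces a single allele at both positions; consistent genotype assignments exist with II-1 as NN or Nn.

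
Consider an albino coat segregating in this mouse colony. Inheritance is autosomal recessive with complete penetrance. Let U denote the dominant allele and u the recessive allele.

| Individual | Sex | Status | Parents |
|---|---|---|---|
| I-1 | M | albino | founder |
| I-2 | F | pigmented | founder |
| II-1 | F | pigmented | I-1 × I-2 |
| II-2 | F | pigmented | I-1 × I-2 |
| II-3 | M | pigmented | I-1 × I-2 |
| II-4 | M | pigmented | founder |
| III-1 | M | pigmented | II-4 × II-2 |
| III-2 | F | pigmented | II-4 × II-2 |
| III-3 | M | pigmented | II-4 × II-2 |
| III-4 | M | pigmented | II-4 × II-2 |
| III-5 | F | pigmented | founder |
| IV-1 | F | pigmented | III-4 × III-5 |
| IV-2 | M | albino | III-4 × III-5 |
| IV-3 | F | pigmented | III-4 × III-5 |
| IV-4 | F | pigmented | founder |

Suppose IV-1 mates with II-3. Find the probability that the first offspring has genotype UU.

III-4 is pigmented so carries U and passed u to IV-2 (uu), so III-4 is Uu.
III-5 is pigmented so carries U and passed u to IV-2 (uu), so III-5 is Uu.
IV-1 is a pigmented offspring of III-4 (Uu) × III-5 (Uu), whose cross gives 1/4 UU : 1/2 Uu : 1/4 uu; conditioning on being pigmented, IV-1 is UU with probability 1/3, Uu with probability 2/3.
II-3 is pigmented so carries U and received u from I-1 (uu), so II-3 is Uu.
Summing over parental genotype combinations, P(offspring has genotype UU) = 1/3·1/2 + 2/3·1/4 = 1/3.

1/3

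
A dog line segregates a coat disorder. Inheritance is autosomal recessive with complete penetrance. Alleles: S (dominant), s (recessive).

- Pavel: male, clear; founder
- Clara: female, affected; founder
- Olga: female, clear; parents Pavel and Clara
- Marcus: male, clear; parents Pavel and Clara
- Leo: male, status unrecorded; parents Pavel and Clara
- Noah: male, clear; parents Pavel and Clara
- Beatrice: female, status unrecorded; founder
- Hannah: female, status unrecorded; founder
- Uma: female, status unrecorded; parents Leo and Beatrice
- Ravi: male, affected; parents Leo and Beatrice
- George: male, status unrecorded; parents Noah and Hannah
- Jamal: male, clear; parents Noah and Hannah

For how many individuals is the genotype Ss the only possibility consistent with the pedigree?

3

Obligate heterozygotes: Olga is clear so carries S and received s from Clara (ss), so Olga is Ss; Marcus is clear so carries S and received s from Clara (ss), so Marcus is Ss; Noah is clear so carries S and received s from Clara (ss), so Noah is Ss.
Every other individual is either homozygous by phenotype or has at least one consistent homozygous assignment, so the count is 3.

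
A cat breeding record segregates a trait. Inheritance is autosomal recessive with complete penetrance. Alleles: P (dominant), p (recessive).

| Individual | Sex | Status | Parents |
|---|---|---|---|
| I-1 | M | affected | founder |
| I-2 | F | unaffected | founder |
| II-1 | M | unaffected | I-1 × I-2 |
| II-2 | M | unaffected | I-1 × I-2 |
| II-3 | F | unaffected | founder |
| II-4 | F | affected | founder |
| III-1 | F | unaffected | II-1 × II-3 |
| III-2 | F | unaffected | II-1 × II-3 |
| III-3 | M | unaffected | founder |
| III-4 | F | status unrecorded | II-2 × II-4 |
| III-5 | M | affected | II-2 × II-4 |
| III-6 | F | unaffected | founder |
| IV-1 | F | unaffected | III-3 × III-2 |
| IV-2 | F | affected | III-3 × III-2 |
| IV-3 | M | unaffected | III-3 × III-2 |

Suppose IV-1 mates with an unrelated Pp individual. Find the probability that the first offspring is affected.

1/6

III-3 is unaffected so carries P and passed p to IV-2 (pp), so III-3 is Pp.
III-2 is unaffected so carries P and passed p to IV-2 (pp), so III-2 is Pp.
IV-1 is an unaffected offspring of III-3 (Pp) × III-2 (Pp), whose cross gives 1/4 PP : 1/2 Pp : 1/4 pp; conditioning on being unaffected, IV-1 is PP with probability 1/3, Pp with probability 2/3.
Summing over parental genotype combinations, P(offspring is affected) = 2/3·1/4 = 1/6.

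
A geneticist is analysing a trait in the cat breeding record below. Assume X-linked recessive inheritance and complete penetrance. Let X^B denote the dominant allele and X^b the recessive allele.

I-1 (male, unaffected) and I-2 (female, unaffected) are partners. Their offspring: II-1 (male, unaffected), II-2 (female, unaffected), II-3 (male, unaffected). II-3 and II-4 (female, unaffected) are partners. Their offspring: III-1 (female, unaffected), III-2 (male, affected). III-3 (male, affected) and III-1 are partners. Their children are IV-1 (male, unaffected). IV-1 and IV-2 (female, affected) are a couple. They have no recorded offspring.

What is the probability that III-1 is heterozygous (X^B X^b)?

1/3

II-3 is unaffected, so II-3 is X^B Y.
II-4 is unaffected so carries B and passed b to III-2 (X^b Y), so II-4 is X^B X^b.
Their cross gives offspring ratios 1/2 X^B X^B : 1/2 X^B X^b. Conditioning on III-1 being unaffected, P(X^B X^b) = 1/2 / 1 = 1/2 before taking III-1's own offspring into account.
III-3 is affected, so III-3 is X^b Y.
Now use III-1's offspring. Probability of each recorded status — unaffected son IV-1: 1/2 if III-1 is X^B X^b, 1 if X^B X^B.
Bayes: P(X^B X^b) = 1/2·1/2 / (1/2·1/2 + 1/2·1) = 1/3.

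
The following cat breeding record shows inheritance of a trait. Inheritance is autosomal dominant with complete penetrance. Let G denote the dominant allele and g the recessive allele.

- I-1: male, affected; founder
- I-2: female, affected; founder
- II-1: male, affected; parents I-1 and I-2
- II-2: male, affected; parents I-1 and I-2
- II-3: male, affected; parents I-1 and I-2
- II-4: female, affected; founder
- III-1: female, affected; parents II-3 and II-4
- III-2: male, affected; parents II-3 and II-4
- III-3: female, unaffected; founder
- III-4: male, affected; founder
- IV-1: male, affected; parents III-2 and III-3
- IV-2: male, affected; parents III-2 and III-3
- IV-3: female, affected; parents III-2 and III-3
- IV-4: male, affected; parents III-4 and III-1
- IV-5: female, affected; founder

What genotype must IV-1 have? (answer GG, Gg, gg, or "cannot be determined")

From phenotype alone, IV-1 is GG or Gg.
IV-1 is affected so carries G and received g from III-3 (gg), so IV-1 is Gg.

Gg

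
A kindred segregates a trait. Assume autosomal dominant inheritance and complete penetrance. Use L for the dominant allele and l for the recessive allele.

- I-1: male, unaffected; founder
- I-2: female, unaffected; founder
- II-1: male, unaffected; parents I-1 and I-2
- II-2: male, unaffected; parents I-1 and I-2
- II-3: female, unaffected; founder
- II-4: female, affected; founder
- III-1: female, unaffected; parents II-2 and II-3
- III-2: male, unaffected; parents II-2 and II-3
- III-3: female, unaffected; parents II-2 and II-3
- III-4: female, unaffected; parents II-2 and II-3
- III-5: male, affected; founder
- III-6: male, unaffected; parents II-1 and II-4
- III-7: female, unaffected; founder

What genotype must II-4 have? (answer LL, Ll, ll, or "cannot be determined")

From phenotype alone, II-4 is LL or Ll.
II-4 is affected so carries L and passed l to III-6 (ll), so II-4 is Ll.

Ll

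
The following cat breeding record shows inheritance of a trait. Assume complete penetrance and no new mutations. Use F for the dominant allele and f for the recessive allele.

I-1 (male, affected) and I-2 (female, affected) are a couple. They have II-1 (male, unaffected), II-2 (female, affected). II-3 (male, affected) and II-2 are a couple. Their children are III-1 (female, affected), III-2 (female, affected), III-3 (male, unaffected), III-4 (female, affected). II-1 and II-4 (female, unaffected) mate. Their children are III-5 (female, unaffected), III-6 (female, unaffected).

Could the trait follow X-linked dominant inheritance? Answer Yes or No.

A consistent assignment under X-linked dominant exists: I-1 X^F Y, I-2 X^F X^f, II-1 X^f Y, II-2 X^F X^f, II-3 X^F Y, II-4 X^f X^f, III-1 X^F X^F, III-2 X^F X^F, III-3 X^f Y, III-4 X^F X^F, III-5 X^f X^f, III-6 X^f X^f.
In this assignment every recorded phenotype matches its genotype and every non-founder's genotype is obtainable from its parents' genotypes, so the pedigree is consistent.

Yes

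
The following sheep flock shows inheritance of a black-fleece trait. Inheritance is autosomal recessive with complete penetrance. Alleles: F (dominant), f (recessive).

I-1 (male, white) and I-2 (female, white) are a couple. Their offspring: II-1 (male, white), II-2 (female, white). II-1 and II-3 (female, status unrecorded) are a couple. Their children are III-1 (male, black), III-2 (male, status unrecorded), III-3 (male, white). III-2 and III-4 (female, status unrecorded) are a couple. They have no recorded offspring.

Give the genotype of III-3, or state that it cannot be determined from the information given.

cannot be determined

III-3's phenotype allows FF or Ff, and no parent or child forces a single allele at both positions; consistent genotype assignments exist with III-3 as FF or Ff.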